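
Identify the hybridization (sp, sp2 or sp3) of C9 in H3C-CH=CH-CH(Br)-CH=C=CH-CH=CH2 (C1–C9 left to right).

sp²

C9 — 3 σ bonds, plus one π bond. Steric number 3, so sp2.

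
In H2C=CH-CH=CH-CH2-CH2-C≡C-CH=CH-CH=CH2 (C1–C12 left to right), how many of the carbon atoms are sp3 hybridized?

2

C1: sp2
C2: sp2
C3: sp2
C4: sp2
C5: sp3 ✓
C6: sp3 ✓
C7: sp
C8: sp
C9: sp2
C10: sp2
C11: sp2
C12: sp2
C5, C6 → 2 sp3 carbons.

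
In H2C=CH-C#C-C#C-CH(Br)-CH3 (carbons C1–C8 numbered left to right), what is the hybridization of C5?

sp

C5 has 2 σ bonds, plus two π bonds: steric number 2 → sp.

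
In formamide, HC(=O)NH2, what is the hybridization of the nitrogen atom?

Amide resonance delocalises the N lone pair; N is planar sp2.

sp^2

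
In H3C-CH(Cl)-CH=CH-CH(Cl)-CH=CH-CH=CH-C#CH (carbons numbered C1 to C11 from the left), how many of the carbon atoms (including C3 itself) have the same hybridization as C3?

6

C3 is sp2 (one π bond).
C1: sp3
C2: sp3
C3: sp2 ✓
C4: sp2 ✓
C5: sp3
C6: sp2 ✓
C7: sp2 ✓
C8: sp2 ✓
C9: sp2 ✓
C10: sp
C11: sp
6 carbons are sp2.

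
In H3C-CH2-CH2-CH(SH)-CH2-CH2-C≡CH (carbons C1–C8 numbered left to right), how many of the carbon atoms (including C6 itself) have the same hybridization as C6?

6

C6 is sp3 (only σ bonds).
C1: sp3 ✓
C2: sp3 ✓
C3: sp3 ✓
C4: sp3 ✓
C5: sp3 ✓
C6: sp3 ✓
C7: sp
C8: sp
6 carbons are sp3.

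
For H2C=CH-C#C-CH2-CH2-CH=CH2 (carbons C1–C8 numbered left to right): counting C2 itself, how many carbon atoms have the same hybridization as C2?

C2 is sp2 (one π bond).
C1: sp2 ✓
C2: sp2 ✓
C3: sp
C4: sp
C5: sp3
C6: sp3
C7: sp2 ✓
C8: sp2 ✓
4 carbons are sp2.

4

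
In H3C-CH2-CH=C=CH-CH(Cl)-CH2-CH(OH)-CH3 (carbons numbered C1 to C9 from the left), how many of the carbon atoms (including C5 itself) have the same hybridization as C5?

C5 is sp2 (one π bond).
C1: sp3
C2: sp3
C3: sp2 ✓
C4: sp
C5: sp2 ✓
C6: sp3
C7: sp3
C8: sp3
C9: sp3
2 carbons are sp2.

2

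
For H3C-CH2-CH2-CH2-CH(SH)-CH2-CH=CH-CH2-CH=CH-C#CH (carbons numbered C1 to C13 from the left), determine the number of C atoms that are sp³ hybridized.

C1: sp3 ✓
C2: sp3 ✓
C3: sp3 ✓
C4: sp3 ✓
C5: sp3 ✓
C6: sp3 ✓
C7: sp2
C8: sp2
C9: sp3 ✓
C10: sp2
C11: sp2
C12: sp
C13: sp
C1, C2, C3, C4, C5, C6, C9 → 7 sp3 carbons.

7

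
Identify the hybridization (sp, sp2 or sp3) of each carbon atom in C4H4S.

sp²

Each carbon atom has 3 σ bonds, plus one π bond: steric number 3 → sp2.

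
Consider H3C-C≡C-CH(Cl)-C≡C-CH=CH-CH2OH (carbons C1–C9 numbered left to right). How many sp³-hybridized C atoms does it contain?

C1: sp3 ✓
C2: sp
C3: sp
C4: sp3 ✓
C5: sp
C6: sp
C7: sp2
C8: sp2
C9: sp3 ✓
C1, C4, C9 → 3 sp3 carbons.

3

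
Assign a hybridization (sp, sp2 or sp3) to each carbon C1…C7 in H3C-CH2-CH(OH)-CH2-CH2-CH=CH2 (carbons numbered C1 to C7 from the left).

C1: 4 σ bonds; 4 regions of electron density → sp3.
C2: 4 σ bonds — 4 electron domains, sp3.
C3: 4 σ bonds; 4 regions of electron density → sp3.
C4 carries 4 σ bonds, giving a steric number of 4, so it is sp3.
C5 is sp3: 4 σ bonds, 4 electron-density regions.
C6: 3 σ bonds, plus one π bond — 3 electron domains, sp2.
C7 — 3 σ bonds, plus one π bond. Steric number 3, so sp2.

C1 sp3, C2 sp3, C3 sp3, C4 sp3, C5 sp3, C6 sp2, C7 sp2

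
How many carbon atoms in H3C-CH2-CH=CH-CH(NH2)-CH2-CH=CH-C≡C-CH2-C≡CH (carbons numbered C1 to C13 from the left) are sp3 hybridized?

5

C1: sp3 ✓
C2: sp3 ✓
C3: sp2
C4: sp2
C5: sp3 ✓
C6: sp3 ✓
C7: sp2
C8: sp2
C9: sp
C10: sp
C11: sp3 ✓
C12: sp
C13: sp
C1, C2, C5, C6, C11 → 5 sp3 carbons.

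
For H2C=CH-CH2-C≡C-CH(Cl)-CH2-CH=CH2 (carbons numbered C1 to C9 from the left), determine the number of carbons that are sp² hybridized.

4

C1: sp2 ✓
C2: sp2 ✓
C3: sp3
C4: sp
C5: sp
C6: sp3
C7: sp3
C8: sp2 ✓
C9: sp2 ✓
C1, C2, C8, C9 → 4 sp2 carbons.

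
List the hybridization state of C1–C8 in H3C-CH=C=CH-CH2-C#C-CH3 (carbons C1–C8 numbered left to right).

C1 sp3, C2 sp2, C3 sp, C4 sp2, C5 sp3, C6 sp, C7 sp, C8 sp3

C1 carries 4 σ bonds, giving a steric number of 4, so it is sp3.
C2 carries 3 σ bonds, plus one π bond, giving a steric number of 3, so it is sp2.
C3: 2 σ bonds, plus two π bonds — 2 electron domains, sp.
C4: 3 σ bonds, plus one π bond — 3 electron domains, sp2.
C5 (4 σ bonds) has steric number 4: sp3.
C6 (2 σ bonds, plus two π bonds) has steric number 2: sp.
C7 is sp: 2 σ bonds, plus two π bonds, 2 electron-density regions.
C8 is sp3: 4 σ bonds, 4 electron-density regions.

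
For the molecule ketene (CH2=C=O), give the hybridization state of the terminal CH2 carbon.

sp^2

The terminal CH2 carbon (3 σ bonds, plus one π bond) has steric number 3: sp2.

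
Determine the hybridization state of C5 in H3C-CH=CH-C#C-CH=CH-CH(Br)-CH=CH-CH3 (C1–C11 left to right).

C5 has 2 σ bonds, plus two π bonds: steric number 2 → sp.

sp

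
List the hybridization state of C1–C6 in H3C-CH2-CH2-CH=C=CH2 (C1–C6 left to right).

C1 sp3, C2 sp3, C3 sp3, C4 sp2, C5 sp, C6 sp2

C1 — 4 σ bonds. Steric number 4, so sp3.
C2 carries 4 σ bonds, giving a steric number of 4, so it is sp3.
C3 — 4 σ bonds. Steric number 4, so sp3.
C4 carries 3 σ bonds, plus one π bond, giving a steric number of 3, so it is sp2.
C5: 2 σ bonds, plus two π bonds; 2 regions of electron density → sp.
C6 (3 σ bonds, plus one π bond) has steric number 3: sp2.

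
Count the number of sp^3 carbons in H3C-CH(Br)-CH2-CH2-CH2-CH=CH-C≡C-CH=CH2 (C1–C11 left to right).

C1: sp3 ✓
C2: sp3 ✓
C3: sp3 ✓
C4: sp3 ✓
C5: sp3 ✓
C6: sp2
C7: sp2
C8: sp
C9: sp
C10: sp2
C11: sp2
C1, C2, C3, C4, C5 → 5 sp3 carbons.

5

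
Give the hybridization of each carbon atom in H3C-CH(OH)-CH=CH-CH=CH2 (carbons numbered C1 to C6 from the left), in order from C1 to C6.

C1 (4 σ bonds) has steric number 4: sp3.
C2: 4 σ bonds; 4 regions of electron density → sp3.
C3 carries 3 σ bonds, plus one π bond, giving a steric number of 3, so it is sp2.
C4 carries 3 σ bonds, plus one π bond, giving a steric number of 3, so it is sp2.
C5: 3 σ bonds, plus one π bond; 3 regions of electron density → sp2.
C6 is sp2: 3 σ bonds, plus one π bond, 3 electron-density regions.

C1 sp3, C2 sp3, C3 sp2, C4 sp2, C5 sp2, C6 sp2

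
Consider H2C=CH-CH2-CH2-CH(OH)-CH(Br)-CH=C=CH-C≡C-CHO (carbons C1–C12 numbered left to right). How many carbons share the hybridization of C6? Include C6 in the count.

4

C6 is sp3 (only σ bonds).
C1: sp2
C2: sp2
C3: sp3 ✓
C4: sp3 ✓
C5: sp3 ✓
C6: sp3 ✓
C7: sp2
C8: sp
C9: sp2
C10: sp
C11: sp
C12: sp2
4 carbons are sp3.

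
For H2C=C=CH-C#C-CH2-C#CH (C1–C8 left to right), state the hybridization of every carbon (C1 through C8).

C1: 3 σ bonds, plus one π bond — 3 electron domains, sp2.
C2 carries 2 σ bonds, plus two π bonds, giving a steric number of 2, so it is sp.
C3: 3 σ bonds, plus one π bond; 3 regions of electron density → sp2.
C4 has 2 σ bonds, plus two π bonds: steric number 2 → sp.
C5 carries 2 σ bonds, plus two π bonds, giving a steric number of 2, so it is sp.
C6 — 4 σ bonds. Steric number 4, so sp3.
C7 carries 2 σ bonds, plus two π bonds, giving a steric number of 2, so it is sp.
C8 (2 σ bonds, plus two π bonds) has steric number 2: sp.

C1 sp2, C2 sp, C3 sp2, C4 sp, C5 sp, C6 sp3, C7 sp, C8 sp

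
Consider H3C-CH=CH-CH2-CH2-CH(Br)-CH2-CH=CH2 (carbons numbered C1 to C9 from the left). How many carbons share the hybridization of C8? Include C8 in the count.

4

C8 is sp2 (one π bond).
C1: sp3
C2: sp2 ✓
C3: sp2 ✓
C4: sp3
C5: sp3
C6: sp3
C7: sp3
C8: sp2 ✓
C9: sp2 ✓
4 carbons are sp2.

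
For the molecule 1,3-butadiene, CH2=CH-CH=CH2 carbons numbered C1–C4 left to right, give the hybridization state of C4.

C4 carries 3 σ bonds, plus one π bond, giving a steric number of 3, so it is sp2.

sp2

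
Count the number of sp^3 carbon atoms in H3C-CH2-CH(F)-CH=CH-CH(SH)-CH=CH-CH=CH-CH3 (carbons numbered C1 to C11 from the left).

C1: sp3 ✓
C2: sp3 ✓
C3: sp3 ✓
C4: sp2
C5: sp2
C6: sp3 ✓
C7: sp2
C8: sp2
C9: sp2
C10: sp2
C11: sp3 ✓
C1, C2, C3, C6, C11 → 5 sp3 carbons.

5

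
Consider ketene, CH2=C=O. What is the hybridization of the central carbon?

The central carbon carries 2 σ bonds, plus two π bonds, giving a steric number of 2, so it is sp.

sp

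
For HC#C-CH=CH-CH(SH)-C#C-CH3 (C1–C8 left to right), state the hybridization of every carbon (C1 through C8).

C1 sp, C2 sp, C3 sp2, C4 sp2, C5 sp3, C6 sp, C7 sp, C8 sp3

C1 — 2 σ bonds, plus two π bonds. Steric number 2, so sp.
C2 is sp: 2 σ bonds, plus two π bonds, 2 electron-density regions.
C3 has 3 σ bonds, plus one π bond: steric number 3 → sp2.
C4 has 3 σ bonds, plus one π bond: steric number 3 → sp2.
C5 — 4 σ bonds. Steric number 4, so sp3.
C6 is sp: 2 σ bonds, plus two π bonds, 2 electron-density regions.
C7 has 2 σ bonds, plus two π bonds: steric number 2 → sp.
C8: 4 σ bonds — 4 electron domains, sp3.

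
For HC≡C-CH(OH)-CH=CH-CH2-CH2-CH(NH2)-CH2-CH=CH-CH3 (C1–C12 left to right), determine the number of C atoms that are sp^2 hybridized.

C1: sp
C2: sp
C3: sp3
C4: sp2 ✓
C5: sp2 ✓
C6: sp3
C7: sp3
C8: sp3
C9: sp3
C10: sp2 ✓
C11: sp2 ✓
C12: sp3
C4, C5, C10, C11 → 4 sp2 carbons.

4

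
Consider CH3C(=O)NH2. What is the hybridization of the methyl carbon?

The methyl carbon: 4 σ bonds; 4 regions of electron density → sp3.

sp³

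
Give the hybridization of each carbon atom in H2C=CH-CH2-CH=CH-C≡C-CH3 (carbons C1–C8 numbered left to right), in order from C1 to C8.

C1 sp2, C2 sp2, C3 sp3, C4 sp2, C5 sp2, C6 sp, C7 sp, C8 sp3

C1 — 3 σ bonds, plus one π bond. Steric number 3, so sp2.
C2 has 3 σ bonds, plus one π bond: steric number 3 → sp2.
C3 (4 σ bonds) has steric number 4: sp3.
C4 is sp2: 3 σ bonds, plus one π bond, 3 electron-density regions.
C5 (3 σ bonds, plus one π bond) has steric number 3: sp2.
C6 — 2 σ bonds, plus two π bonds. Steric number 2, so sp.
C7 (2 σ bonds, plus two π bonds) has steric number 2: sp.
C8 carries 4 σ bonds, giving a steric number of 4, so it is sp3.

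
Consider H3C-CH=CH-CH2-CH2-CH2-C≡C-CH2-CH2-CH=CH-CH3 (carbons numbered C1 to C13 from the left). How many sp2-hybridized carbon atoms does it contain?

4

C1: sp3
C2: sp2 ✓
C3: sp2 ✓
C4: sp3
C5: sp3
C6: sp3
C7: sp
C8: sp
C9: sp3
C10: sp3
C11: sp2 ✓
C12: sp2 ✓
C13: sp3
C2, C3, C11, C12 → 4 sp2 carbons.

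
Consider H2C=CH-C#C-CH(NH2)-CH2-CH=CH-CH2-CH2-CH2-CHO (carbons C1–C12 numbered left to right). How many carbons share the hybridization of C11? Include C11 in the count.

5

C11 is sp3 (only σ bonds).
C1: sp2
C2: sp2
C3: sp
C4: sp
C5: sp3 ✓
C6: sp3 ✓
C7: sp2
C8: sp2
C9: sp3 ✓
C10: sp3 ✓
C11: sp3 ✓
C12: sp2
5 carbons are sp3.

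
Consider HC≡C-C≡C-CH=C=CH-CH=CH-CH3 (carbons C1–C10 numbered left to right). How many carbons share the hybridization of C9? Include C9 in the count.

4

C9 is sp2 (one π bond).
C1: sp
C2: sp
C3: sp
C4: sp
C5: sp2 ✓
C6: sp
C7: sp2 ✓
C8: sp2 ✓
C9: sp2 ✓
C10: sp3
4 carbons are sp2.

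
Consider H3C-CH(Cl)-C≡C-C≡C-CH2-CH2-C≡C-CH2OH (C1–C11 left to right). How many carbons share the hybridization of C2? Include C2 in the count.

C2 is sp3 (only σ bonds).
C1: sp3 ✓
C2: sp3 ✓
C3: sp
C4: sp
C5: sp
C6: sp
C7: sp3 ✓
C8: sp3 ✓
C9: sp
C10: sp
C11: sp3 ✓
5 carbons are sp3.

5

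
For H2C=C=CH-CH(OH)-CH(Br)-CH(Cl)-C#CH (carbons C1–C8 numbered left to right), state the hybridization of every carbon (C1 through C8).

C1 sp2, C2 sp, C3 sp2, C4 sp3, C5 sp3, C6 sp3, C7 sp, C8 sp

C1: 3 σ bonds, plus one π bond — 3 electron domains, sp2.
C2: 2 σ bonds, plus two π bonds — 2 electron domains, sp.
C3 — 3 σ bonds, plus one π bond. Steric number 3, so sp2.
C4: 4 σ bonds — 4 electron domains, sp3.
C5 has 4 σ bonds: steric number 4 → sp3.
C6 has 4 σ bonds: steric number 4 → sp3.
C7: 2 σ bonds, plus two π bonds — 2 electron domains, sp.
C8: 2 σ bonds, plus two π bonds — 2 electron domains, sp.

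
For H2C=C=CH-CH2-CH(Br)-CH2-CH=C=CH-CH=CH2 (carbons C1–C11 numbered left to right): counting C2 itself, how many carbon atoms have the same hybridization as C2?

C2 is sp (two π bonds).
C1: sp2
C2: sp ✓
C3: sp2
C4: sp3
C5: sp3
C6: sp3
C7: sp2
C8: sp ✓
C9: sp2
C10: sp2
C11: sp2
2 carbons are sp.

2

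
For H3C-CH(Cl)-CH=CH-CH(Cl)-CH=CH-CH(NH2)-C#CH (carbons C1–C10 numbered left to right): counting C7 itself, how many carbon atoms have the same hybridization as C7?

4

C7 is sp2 (one π bond).
C1: sp3
C2: sp3
C3: sp2 ✓
C4: sp2 ✓
C5: sp3
C6: sp2 ✓
C7: sp2 ✓
C8: sp3
C9: sp
C10: sp
4 carbons are sp2.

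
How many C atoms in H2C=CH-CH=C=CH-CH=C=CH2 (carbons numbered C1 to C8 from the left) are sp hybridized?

2

C1: sp2
C2: sp2
C3: sp2
C4: sp ✓
C5: sp2
C6: sp2
C7: sp ✓
C8: sp2
C4, C7 → 2 sp carbons.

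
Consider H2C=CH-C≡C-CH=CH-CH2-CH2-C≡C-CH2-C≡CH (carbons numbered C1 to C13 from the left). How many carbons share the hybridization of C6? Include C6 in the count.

4

C6 is sp2 (one π bond).
C1: sp2 ✓
C2: sp2 ✓
C3: sp
C4: sp
C5: sp2 ✓
C6: sp2 ✓
C7: sp3
C8: sp3
C9: sp
C10: sp
C11: sp3
C12: sp
C13: sp
4 carbons are sp2.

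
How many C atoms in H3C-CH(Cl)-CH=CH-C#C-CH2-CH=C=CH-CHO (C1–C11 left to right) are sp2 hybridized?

5

C1: sp3
C2: sp3
C3: sp2 ✓
C4: sp2 ✓
C5: sp
C6: sp
C7: sp3
C8: sp2 ✓
C9: sp
C10: sp2 ✓
C11: sp2 ✓
C3, C4, C8, C10, C11 → 5 sp2 carbons.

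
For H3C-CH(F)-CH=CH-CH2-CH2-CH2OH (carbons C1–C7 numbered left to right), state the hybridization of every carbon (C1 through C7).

C1 sp3, C2 sp3, C3 sp2, C4 sp2, C5 sp3, C6 sp3, C7 sp3

C1 is sp3: 4 σ bonds, 4 electron-density regions.
C2: 4 σ bonds; 4 regions of electron density → sp3.
C3 has 3 σ bonds, plus one π bond: steric number 3 → sp2.
C4: 3 σ bonds, plus one π bond — 3 electron domains, sp2.
C5 carries 4 σ bonds, giving a steric number of 4, so it is sp3.
C6: 4 σ bonds — 4 electron domains, sp3.
C7 carries 4 σ bonds, giving a steric number of 4, so it is sp3.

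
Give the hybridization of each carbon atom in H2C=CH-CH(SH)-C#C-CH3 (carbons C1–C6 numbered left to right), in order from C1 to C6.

C1: 3 σ bonds, plus one π bond — 3 electron domains, sp2.
C2: 3 σ bonds, plus one π bond; 3 regions of electron density → sp2.
C3 has 4 σ bonds: steric number 4 → sp3.
C4 carries 2 σ bonds, plus two π bonds, giving a steric number of 2, so it is sp.
C5 has 2 σ bonds, plus two π bonds: steric number 2 → sp.
C6 carries 4 σ bonds, giving a steric number of 4, so it is sp3.

C1 sp2, C2 sp2, C3 sp3, C4 sp, C5 sp, C6 sp3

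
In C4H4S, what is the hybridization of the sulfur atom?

sp^2

Analogous to furan: one S lone pair in the aromatic π system, S is sp2.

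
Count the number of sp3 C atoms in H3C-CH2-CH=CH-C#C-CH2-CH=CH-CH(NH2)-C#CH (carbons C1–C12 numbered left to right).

4

C1: sp3 ✓
C2: sp3 ✓
C3: sp2
C4: sp2
C5: sp
C6: sp
C7: sp3 ✓
C8: sp2
C9: sp2
C10: sp3 ✓
C11: sp
C12: sp
C1, C2, C7, C10 → 4 sp3 carbons.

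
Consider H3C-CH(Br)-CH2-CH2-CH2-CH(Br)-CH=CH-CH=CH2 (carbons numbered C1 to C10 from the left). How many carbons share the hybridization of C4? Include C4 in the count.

6

C4 is sp3 (only σ bonds).
C1: sp3 ✓
C2: sp3 ✓
C3: sp3 ✓
C4: sp3 ✓
C5: sp3 ✓
C6: sp3 ✓
C7: sp2
C8: sp2
C9: sp2
C10: sp2
6 carbons are sp3.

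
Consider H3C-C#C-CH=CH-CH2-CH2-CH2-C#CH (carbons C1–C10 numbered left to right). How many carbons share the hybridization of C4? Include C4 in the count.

C4 is sp2 (one π bond).
C1: sp3
C2: sp
C3: sp
C4: sp2 ✓
C5: sp2 ✓
C6: sp3
C7: sp3
C8: sp3
C9: sp
C10: sp
2 carbons are sp2.

2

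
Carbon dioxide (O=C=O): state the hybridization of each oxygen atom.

sp^2

One σ bond + two lone pairs = steric number 3 → sp2.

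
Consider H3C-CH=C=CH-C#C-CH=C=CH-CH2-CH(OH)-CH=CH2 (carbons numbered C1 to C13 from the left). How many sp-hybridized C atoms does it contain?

4

C1: sp3
C2: sp2
C3: sp ✓
C4: sp2
C5: sp ✓
C6: sp ✓
C7: sp2
C8: sp ✓
C9: sp2
C10: sp3
C11: sp3
C12: sp2
C13: sp2
C3, C5, C6, C8 → 4 sp carbons.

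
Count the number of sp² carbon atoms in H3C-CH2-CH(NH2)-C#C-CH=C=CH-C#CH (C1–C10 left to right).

C1: sp3
C2: sp3
C3: sp3
C4: sp
C5: sp
C6: sp2 ✓
C7: sp
C8: sp2 ✓
C9: sp
C10: sp
C6, C8 → 2 sp2 carbons.

2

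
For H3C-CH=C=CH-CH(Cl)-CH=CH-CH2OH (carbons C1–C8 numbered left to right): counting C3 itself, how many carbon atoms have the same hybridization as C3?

C3 is sp (two π bonds).
C1: sp3
C2: sp2
C3: sp ✓
C4: sp2
C5: sp3
C6: sp2
C7: sp2
C8: sp3
1 carbon is sp.

1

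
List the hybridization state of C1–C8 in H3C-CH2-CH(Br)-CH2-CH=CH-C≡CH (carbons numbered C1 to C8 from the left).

C1 carries 4 σ bonds, giving a steric number of 4, so it is sp3.
C2: 4 σ bonds — 4 electron domains, sp3.
C3: 4 σ bonds — 4 electron domains, sp3.
C4 — 4 σ bonds. Steric number 4, so sp3.
C5 has 3 σ bonds, plus one π bond: steric number 3 → sp2.
C6 (3 σ bonds, plus one π bond) has steric number 3: sp2.
C7 is sp: 2 σ bonds, plus two π bonds, 2 electron-density regions.
C8 carries 2 σ bonds, plus two π bonds, giving a steric number of 2, so it is sp.

C1 sp3, C2 sp3, C3 sp3, C4 sp3, C5 sp2, C6 sp2, C7 sp, C8 sp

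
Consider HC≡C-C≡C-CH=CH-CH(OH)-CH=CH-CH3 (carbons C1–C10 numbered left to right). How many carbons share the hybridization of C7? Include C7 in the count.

C7 is sp3 (only σ bonds).
C1: sp
C2: sp
C3: sp
C4: sp
C5: sp2
C6: sp2
C7: sp3 ✓
C8: sp2
C9: sp2
C10: sp3 ✓
2 carbons are sp3.

2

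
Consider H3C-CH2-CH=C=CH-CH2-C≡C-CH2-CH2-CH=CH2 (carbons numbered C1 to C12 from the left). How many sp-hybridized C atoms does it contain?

3

C1: sp3
C2: sp3
C3: sp2
C4: sp ✓
C5: sp2
C6: sp3
C7: sp ✓
C8: sp ✓
C9: sp3
C10: sp3
C11: sp2
C12: sp2
C4, C7, C8 → 3 sp carbons.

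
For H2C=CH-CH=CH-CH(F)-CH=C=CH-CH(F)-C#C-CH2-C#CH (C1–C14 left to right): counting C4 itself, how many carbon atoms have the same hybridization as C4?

6

C4 is sp2 (one π bond).
C1: sp2 ✓
C2: sp2 ✓
C3: sp2 ✓
C4: sp2 ✓
C5: sp3
C6: sp2 ✓
C7: sp
C8: sp2 ✓
C9: sp3
C10: sp
C11: sp
C12: sp3
C13: sp
C14: sp
6 carbons are sp2.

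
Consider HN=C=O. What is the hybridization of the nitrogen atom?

The nitrogen atom has 2 σ bonds and 1 lone pair, plus one π bond: steric number 3 → sp2.

sp^2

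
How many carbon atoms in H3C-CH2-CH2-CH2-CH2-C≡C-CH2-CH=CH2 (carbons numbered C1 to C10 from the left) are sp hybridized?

C1: sp3
C2: sp3
C3: sp3
C4: sp3
C5: sp3
C6: sp ✓
C7: sp ✓
C8: sp3
C9: sp2
C10: sp2
C6, C7 → 2 sp carbons.

2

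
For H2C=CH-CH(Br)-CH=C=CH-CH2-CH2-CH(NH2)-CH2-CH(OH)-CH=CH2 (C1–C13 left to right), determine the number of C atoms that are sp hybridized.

C1: sp2
C2: sp2
C3: sp3
C4: sp2
C5: sp ✓
C6: sp2
C7: sp3
C8: sp3
C9: sp3
C10: sp3
C11: sp3
C12: sp2
C13: sp2
C5 → 1 sp carbon.

1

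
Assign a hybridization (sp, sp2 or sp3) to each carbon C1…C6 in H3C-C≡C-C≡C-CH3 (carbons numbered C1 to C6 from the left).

C1 sp3, C2 sp, C3 sp, C4 sp, C5 sp, C6 sp3

C1: 4 σ bonds — 4 electron domains, sp3.
C2 — 2 σ bonds, plus two π bonds. Steric number 2, so sp.
C3 has 2 σ bonds, plus two π bonds: steric number 2 → sp.
C4 carries 2 σ bonds, plus two π bonds, giving a steric number of 2, so it is sp.
C5 carries 2 σ bonds, plus two π bonds, giving a steric number of 2, so it is sp.
C6 — 4 σ bonds. Steric number 4, so sp3.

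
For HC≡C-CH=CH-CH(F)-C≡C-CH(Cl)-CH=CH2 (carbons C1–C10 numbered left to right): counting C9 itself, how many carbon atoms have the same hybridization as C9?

C9 is sp2 (one π bond).
C1: sp
C2: sp
C3: sp2 ✓
C4: sp2 ✓
C5: sp3
C6: sp
C7: sp
C8: sp3
C9: sp2 ✓
C10: sp2 ✓
4 carbons are sp2.

4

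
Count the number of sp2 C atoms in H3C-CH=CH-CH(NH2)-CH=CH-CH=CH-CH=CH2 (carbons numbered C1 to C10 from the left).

C1: sp3
C2: sp2 ✓
C3: sp2 ✓
C4: sp3
C5: sp2 ✓
C6: sp2 ✓
C7: sp2 ✓
C8: sp2 ✓
C9: sp2 ✓
C10: sp2 ✓
C2, C3, C5, C6, C7, C8, C9, C10 → 8 sp2 carbons.

8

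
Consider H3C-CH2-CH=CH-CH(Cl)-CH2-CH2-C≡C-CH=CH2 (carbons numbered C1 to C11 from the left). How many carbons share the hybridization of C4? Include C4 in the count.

C4 is sp2 (one π bond).
C1: sp3
C2: sp3
C3: sp2 ✓
C4: sp2 ✓
C5: sp3
C6: sp3
C7: sp3
C8: sp
C9: sp
C10: sp2 ✓
C11: sp2 ✓
4 carbons are sp2.

4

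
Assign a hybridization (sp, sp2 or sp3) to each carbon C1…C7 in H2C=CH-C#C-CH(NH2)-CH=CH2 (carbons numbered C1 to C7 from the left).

C1 sp2, C2 sp2, C3 sp, C4 sp, C5 sp3, C6 sp2, C7 sp2

C1: 3 σ bonds, plus one π bond — 3 electron domains, sp2.
C2 carries 3 σ bonds, plus one π bond, giving a steric number of 3, so it is sp2.
C3: 2 σ bonds, plus two π bonds; 2 regions of electron density → sp.
C4 is sp: 2 σ bonds, plus two π bonds, 2 electron-density regions.
C5 carries 4 σ bonds, giving a steric number of 4, so it is sp3.
C6: 3 σ bonds, plus one π bond — 3 electron domains, sp2.
C7 — 3 σ bonds, plus one π bond. Steric number 3, so sp2.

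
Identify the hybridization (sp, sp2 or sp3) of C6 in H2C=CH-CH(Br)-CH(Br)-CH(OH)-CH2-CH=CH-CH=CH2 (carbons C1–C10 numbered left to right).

C6: 4 σ bonds; 4 regions of electron density → sp3.

sp³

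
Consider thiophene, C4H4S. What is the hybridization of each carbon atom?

sp²

Each carbon atom: 3 σ bonds, plus one π bond — 3 electron domains, sp2.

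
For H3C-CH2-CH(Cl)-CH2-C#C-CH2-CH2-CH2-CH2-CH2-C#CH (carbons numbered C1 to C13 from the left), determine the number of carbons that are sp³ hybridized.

9

C1: sp3 ✓
C2: sp3 ✓
C3: sp3 ✓
C4: sp3 ✓
C5: sp
C6: sp
C7: sp3 ✓
C8: sp3 ✓
C9: sp3 ✓
C10: sp3 ✓
C11: sp3 ✓
C12: sp
C13: sp
C1, C2, C3, C4, C7, C8, C9, C10, C11 → 9 sp3 carbons.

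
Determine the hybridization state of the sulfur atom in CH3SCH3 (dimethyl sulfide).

The sulfur atom — 2 σ bonds and 2 lone pairs. Steric number 4, so sp3.

sp³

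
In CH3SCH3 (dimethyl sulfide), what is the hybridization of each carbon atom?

sp^3

Each carbon atom: 4 σ bonds; 4 regions of electron density → sp3.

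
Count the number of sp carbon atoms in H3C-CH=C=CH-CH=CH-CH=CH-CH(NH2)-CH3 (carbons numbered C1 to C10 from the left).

C1: sp3
C2: sp2
C3: sp ✓
C4: sp2
C5: sp2
C6: sp2
C7: sp2
C8: sp2
C9: sp3
C10: sp3
C3 → 1 sp carbon.

1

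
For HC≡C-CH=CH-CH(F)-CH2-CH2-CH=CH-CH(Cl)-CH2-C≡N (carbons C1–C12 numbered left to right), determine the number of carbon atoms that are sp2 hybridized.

4

C1: sp
C2: sp
C3: sp2 ✓
C4: sp2 ✓
C5: sp3
C6: sp3
C7: sp3
C8: sp2 ✓
C9: sp2 ✓
C10: sp3
C11: sp3
C12: sp
C3, C4, C8, C9 → 4 sp2 carbons.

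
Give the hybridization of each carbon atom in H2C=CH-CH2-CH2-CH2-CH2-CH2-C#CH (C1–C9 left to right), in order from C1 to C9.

C1 carries 3 σ bonds, plus one π bond, giving a steric number of 3, so it is sp2.
C2: 3 σ bonds, plus one π bond; 3 regions of electron density → sp2.
C3 (4 σ bonds) has steric number 4: sp3.
C4 is sp3: 4 σ bonds, 4 electron-density regions.
C5: 4 σ bonds — 4 electron domains, sp3.
C6 (4 σ bonds) has steric number 4: sp3.
C7 has 4 σ bonds: steric number 4 → sp3.
C8 has 2 σ bonds, plus two π bonds: steric number 2 → sp.
C9 — 2 σ bonds, plus two π bonds. Steric number 2, so sp.

C1 sp2, C2 sp2, C3 sp3, C4 sp3, C5 sp3, C6 sp3, C7 sp3, C8 sp, C9 sp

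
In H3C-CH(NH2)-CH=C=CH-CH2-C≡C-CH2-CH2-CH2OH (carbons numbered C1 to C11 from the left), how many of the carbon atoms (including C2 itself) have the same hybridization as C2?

C2 is sp3 (only σ bonds).
C1: sp3 ✓
C2: sp3 ✓
C3: sp2
C4: sp
C5: sp2
C6: sp3 ✓
C7: sp
C8: sp
C9: sp3 ✓
C10: sp3 ✓
C11: sp3 ✓
6 carbons are sp3.

6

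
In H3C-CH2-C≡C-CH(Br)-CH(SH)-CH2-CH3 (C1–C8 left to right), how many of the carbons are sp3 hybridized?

6

C1: sp3 ✓
C2: sp3 ✓
C3: sp
C4: sp
C5: sp3 ✓
C6: sp3 ✓
C7: sp3 ✓
C8: sp3 ✓
C1, C2, C5, C6, C7, C8 → 6 sp3 carbons.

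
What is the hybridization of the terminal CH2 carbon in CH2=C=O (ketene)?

The terminal CH2 carbon — 3 σ bonds, plus one π bond. Steric number 3, so sp2.

sp²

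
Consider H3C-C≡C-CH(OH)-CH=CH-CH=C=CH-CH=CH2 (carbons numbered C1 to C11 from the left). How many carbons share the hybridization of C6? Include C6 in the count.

6

C6 is sp2 (one π bond).
C1: sp3
C2: sp
C3: sp
C4: sp3
C5: sp2 ✓
C6: sp2 ✓
C7: sp2 ✓
C8: sp
C9: sp2 ✓
C10: sp2 ✓
C11: sp2 ✓
6 carbons are sp2.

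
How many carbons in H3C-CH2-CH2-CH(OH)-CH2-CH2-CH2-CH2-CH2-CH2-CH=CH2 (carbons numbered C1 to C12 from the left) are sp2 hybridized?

C1: sp3
C2: sp3
C3: sp3
C4: sp3
C5: sp3
C6: sp3
C7: sp3
C8: sp3
C9: sp3
C10: sp3
C11: sp2 ✓
C12: sp2 ✓
C11, C12 → 2 sp2 carbons.

2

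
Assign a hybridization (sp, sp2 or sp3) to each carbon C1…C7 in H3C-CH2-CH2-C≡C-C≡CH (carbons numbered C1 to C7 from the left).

C1 carries 4 σ bonds, giving a steric number of 4, so it is sp3.
C2: 4 σ bonds — 4 electron domains, sp3.
C3 is sp3: 4 σ bonds, 4 electron-density regions.
C4 is sp: 2 σ bonds, plus two π bonds, 2 electron-density regions.
C5 has 2 σ bonds, plus two π bonds: steric number 2 → sp.
C6 is sp: 2 σ bonds, plus two π bonds, 2 electron-density regions.
C7 carries 2 σ bonds, plus two π bonds, giving a steric number of 2, so it is sp.

C1 sp3, C2 sp3, C3 sp3, C4 sp, C5 sp, C6 sp, C7 sp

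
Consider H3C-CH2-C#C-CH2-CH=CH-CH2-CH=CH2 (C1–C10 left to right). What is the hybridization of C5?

C5 is sp3: 4 σ bonds, 4 electron-density regions.

sp^3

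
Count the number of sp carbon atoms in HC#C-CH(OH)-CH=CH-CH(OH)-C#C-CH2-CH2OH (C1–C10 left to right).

4

C1: sp ✓
C2: sp ✓
C3: sp3
C4: sp2
C5: sp2
C6: sp3
C7: sp ✓
C8: sp ✓
C9: sp3
C10: sp3
C1, C2, C7, C8 → 4 sp carbons.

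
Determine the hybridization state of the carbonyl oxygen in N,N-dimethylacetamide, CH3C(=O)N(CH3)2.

The carbonyl oxygen — 1 σ bond and 2 lone pairs, plus one π bond. Steric number 3, so sp2.

sp^2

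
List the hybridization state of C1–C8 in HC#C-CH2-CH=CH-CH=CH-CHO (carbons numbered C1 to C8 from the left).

C1 — 2 σ bonds, plus two π bonds. Steric number 2, so sp.
C2: 2 σ bonds, plus two π bonds — 2 electron domains, sp.
C3 is sp3: 4 σ bonds, 4 electron-density regions.
C4 (3 σ bonds, plus one π bond) has steric number 3: sp2.
C5: 3 σ bonds, plus one π bond — 3 electron domains, sp2.
C6: 3 σ bonds, plus one π bond — 3 electron domains, sp2.
C7 has 3 σ bonds, plus one π bond: steric number 3 → sp2.
C8 — 3 σ bonds, plus one π bond. Steric number 3, so sp2.

C1 sp, C2 sp, C3 sp3, C4 sp2, C5 sp2, C6 sp2, C7 sp2, C8 sp2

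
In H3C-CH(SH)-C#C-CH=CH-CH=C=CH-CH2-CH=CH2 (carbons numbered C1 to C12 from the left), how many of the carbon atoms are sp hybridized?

3

C1: sp3
C2: sp3
C3: sp ✓
C4: sp ✓
C5: sp2
C6: sp2
C7: sp2
C8: sp ✓
C9: sp2
C10: sp3
C11: sp2
C12: sp2
C3, C4, C8 → 3 sp carbons.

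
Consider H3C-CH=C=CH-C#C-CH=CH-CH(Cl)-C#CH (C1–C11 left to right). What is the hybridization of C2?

C2 carries 3 σ bonds, plus one π bond, giving a steric number of 3, so it is sp2.

sp²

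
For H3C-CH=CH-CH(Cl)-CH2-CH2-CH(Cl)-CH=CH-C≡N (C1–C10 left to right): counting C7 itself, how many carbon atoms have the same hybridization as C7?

C7 is sp3 (only σ bonds).
C1: sp3 ✓
C2: sp2
C3: sp2
C4: sp3 ✓
C5: sp3 ✓
C6: sp3 ✓
C7: sp3 ✓
C8: sp2
C9: sp2
C10: sp
5 carbons are sp3.

5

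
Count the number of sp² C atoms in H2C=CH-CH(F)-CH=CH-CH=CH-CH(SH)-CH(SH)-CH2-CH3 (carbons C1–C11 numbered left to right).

C1: sp2 ✓
C2: sp2 ✓
C3: sp3
C4: sp2 ✓
C5: sp2 ✓
C6: sp2 ✓
C7: sp2 ✓
C8: sp3
C9: sp3
C10: sp3
C11: sp3
C1, C2, C4, C5, C6, C7 → 6 sp2 carbons.

6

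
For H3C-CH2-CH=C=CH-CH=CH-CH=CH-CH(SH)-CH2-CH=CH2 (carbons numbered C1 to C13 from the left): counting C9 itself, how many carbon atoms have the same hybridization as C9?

8

C9 is sp2 (one π bond).
C1: sp3
C2: sp3
C3: sp2 ✓
C4: sp
C5: sp2 ✓
C6: sp2 ✓
C7: sp2 ✓
C8: sp2 ✓
C9: sp2 ✓
C10: sp3
C11: sp3
C12: sp2 ✓
C13: sp2 ✓
8 carbons are sp2.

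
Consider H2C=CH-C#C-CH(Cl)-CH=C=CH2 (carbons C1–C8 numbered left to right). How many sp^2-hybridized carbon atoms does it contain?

4

C1: sp2 ✓
C2: sp2 ✓
C3: sp
C4: sp
C5: sp3
C6: sp2 ✓
C7: sp
C8: sp2 ✓
C1, C2, C6, C8 → 4 sp2 carbons.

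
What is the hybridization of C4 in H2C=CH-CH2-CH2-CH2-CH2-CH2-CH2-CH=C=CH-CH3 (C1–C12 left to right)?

C4 carries 4 σ bonds, giving a steric number of 4, so it is sp3.

sp^3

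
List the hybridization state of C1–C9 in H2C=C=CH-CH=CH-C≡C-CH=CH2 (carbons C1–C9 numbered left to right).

C1 — 3 σ bonds, plus one π bond. Steric number 3, so sp2.
C2 — 2 σ bonds, plus two π bonds. Steric number 2, so sp.
C3 is sp2: 3 σ bonds, plus one π bond, 3 electron-density regions.
C4: 3 σ bonds, plus one π bond; 3 regions of electron density → sp2.
C5 is sp2: 3 σ bonds, plus one π bond, 3 electron-density regions.
C6: 2 σ bonds, plus two π bonds; 2 regions of electron density → sp.
C7 carries 2 σ bonds, plus two π bonds, giving a steric number of 2, so it is sp.
C8: 3 σ bonds, plus one π bond; 3 regions of electron density → sp2.
C9 (3 σ bonds, plus one π bond) has steric number 3: sp2.

C1 sp2, C2 sp, C3 sp2, C4 sp2, C5 sp2, C6 sp, C7 sp, C8 sp2, C9 sp2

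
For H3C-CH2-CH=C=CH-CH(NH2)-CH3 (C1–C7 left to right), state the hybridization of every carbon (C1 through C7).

C1 sp3, C2 sp3, C3 sp2, C4 sp, C5 sp2, C6 sp3, C7 sp3

C1: 4 σ bonds; 4 regions of electron density → sp3.
C2 has 4 σ bonds: steric number 4 → sp3.
C3 carries 3 σ bonds, plus one π bond, giving a steric number of 3, so it is sp2.
C4: 2 σ bonds, plus two π bonds — 2 electron domains, sp.
C5: 3 σ bonds, plus one π bond; 3 regions of electron density → sp2.
C6: 4 σ bonds; 4 regions of electron density → sp3.
C7 (4 σ bonds) has steric number 4: sp3.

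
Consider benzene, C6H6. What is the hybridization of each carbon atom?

Every ring carbon has three σ bonds and contributes one p electron to the aromatic π system.

sp^2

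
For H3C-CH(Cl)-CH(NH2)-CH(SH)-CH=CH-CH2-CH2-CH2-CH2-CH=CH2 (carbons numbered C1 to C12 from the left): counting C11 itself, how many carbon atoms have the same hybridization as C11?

C11 is sp2 (one π bond).
C1: sp3
C2: sp3
C3: sp3
C4: sp3
C5: sp2 ✓
C6: sp2 ✓
C7: sp3
C8: sp3
C9: sp3
C10: sp3
C11: sp2 ✓
C12: sp2 ✓
4 carbons are sp2.

4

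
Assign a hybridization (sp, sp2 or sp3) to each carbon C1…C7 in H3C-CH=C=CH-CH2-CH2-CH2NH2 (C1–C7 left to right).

C1: 4 σ bonds; 4 regions of electron density → sp3.
C2 — 3 σ bonds, plus one π bond. Steric number 3, so sp2.
C3 — 2 σ bonds, plus two π bonds. Steric number 2, so sp.
C4 has 3 σ bonds, plus one π bond: steric number 3 → sp2.
C5: 4 σ bonds — 4 electron domains, sp3.
C6: 4 σ bonds; 4 regions of electron density → sp3.
C7: 4 σ bonds — 4 electron domains, sp3.

C1 sp3, C2 sp2, C3 sp, C4 sp2, C5 sp3, C6 sp3, C7 sp3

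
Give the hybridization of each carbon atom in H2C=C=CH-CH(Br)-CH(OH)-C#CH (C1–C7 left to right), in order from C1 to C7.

C1 sp2, C2 sp, C3 sp2, C4 sp3, C5 sp3, C6 sp, C7 sp

C1 has 3 σ bonds, plus one π bond: steric number 3 → sp2.
C2: 2 σ bonds, plus two π bonds — 2 electron domains, sp.
C3 (3 σ bonds, plus one π bond) has steric number 3: sp2.
C4: 4 σ bonds; 4 regions of electron density → sp3.
C5: 4 σ bonds; 4 regions of electron density → sp3.
C6: 2 σ bonds, plus two π bonds — 2 electron domains, sp.
C7: 2 σ bonds, plus two π bonds — 2 electron domains, sp.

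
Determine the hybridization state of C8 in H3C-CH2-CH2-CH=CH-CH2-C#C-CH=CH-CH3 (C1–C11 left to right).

C8: 2 σ bonds, plus two π bonds — 2 electron domains, sp.

sp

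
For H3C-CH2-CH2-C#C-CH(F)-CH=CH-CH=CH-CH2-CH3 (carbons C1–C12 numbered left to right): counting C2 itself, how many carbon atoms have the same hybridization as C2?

6

C2 is sp3 (only σ bonds).
C1: sp3 ✓
C2: sp3 ✓
C3: sp3 ✓
C4: sp
C5: sp
C6: sp3 ✓
C7: sp2
C8: sp2
C9: sp2
C10: sp2
C11: sp3 ✓
C12: sp3 ✓
6 carbons are sp3.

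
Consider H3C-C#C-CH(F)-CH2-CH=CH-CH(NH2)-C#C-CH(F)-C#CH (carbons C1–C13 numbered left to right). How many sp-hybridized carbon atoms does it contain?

C1: sp3
C2: sp ✓
C3: sp ✓
C4: sp3
C5: sp3
C6: sp2
C7: sp2
C8: sp3
C9: sp ✓
C10: sp ✓
C11: sp3
C12: sp ✓
C13: sp ✓
C2, C3, C9, C10, C12, C13 → 6 sp carbons.

6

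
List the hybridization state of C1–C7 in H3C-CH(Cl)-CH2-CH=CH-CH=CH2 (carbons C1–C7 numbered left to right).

C1 sp3, C2 sp3, C3 sp3, C4 sp2, C5 sp2, C6 sp2, C7 sp2

C1: 4 σ bonds; 4 regions of electron density → sp3.
C2 carries 4 σ bonds, giving a steric number of 4, so it is sp3.
C3: 4 σ bonds; 4 regions of electron density → sp3.
C4: 3 σ bonds, plus one π bond — 3 electron domains, sp2.
C5 — 3 σ bonds, plus one π bond. Steric number 3, so sp2.
C6: 3 σ bonds, plus one π bond; 3 regions of electron density → sp2.
C7 carries 3 σ bonds, plus one π bond, giving a steric number of 3, so it is sp2.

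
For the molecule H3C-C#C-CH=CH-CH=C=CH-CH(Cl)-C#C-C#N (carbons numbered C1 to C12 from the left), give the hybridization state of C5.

C5: 3 σ bonds, plus one π bond — 3 electron domains, sp2.

sp^2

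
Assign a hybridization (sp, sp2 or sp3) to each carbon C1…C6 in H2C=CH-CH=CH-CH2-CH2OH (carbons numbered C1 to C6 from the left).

C1: 3 σ bonds, plus one π bond; 3 regions of electron density → sp2.
C2 (3 σ bonds, plus one π bond) has steric number 3: sp2.
C3 carries 3 σ bonds, plus one π bond, giving a steric number of 3, so it is sp2.
C4 has 3 σ bonds, plus one π bond: steric number 3 → sp2.
C5 carries 4 σ bonds, giving a steric number of 4, so it is sp3.
C6: 4 σ bonds; 4 regions of electron density → sp3.

C1 sp2, C2 sp2, C3 sp2, C4 sp2, C5 sp3, C6 sp3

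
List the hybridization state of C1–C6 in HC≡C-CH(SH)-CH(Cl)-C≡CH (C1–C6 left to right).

C1 sp, C2 sp, C3 sp3, C4 sp3, C5 sp, C6 sp

C1: 2 σ bonds, plus two π bonds — 2 electron domains, sp.
C2 is sp: 2 σ bonds, plus two π bonds, 2 electron-density regions.
C3 is sp3: 4 σ bonds, 4 electron-density regions.
C4 carries 4 σ bonds, giving a steric number of 4, so it is sp3.
C5: 2 σ bonds, plus two π bonds; 2 regions of electron density → sp.
C6 carries 2 σ bonds, plus two π bonds, giving a steric number of 2, so it is sp.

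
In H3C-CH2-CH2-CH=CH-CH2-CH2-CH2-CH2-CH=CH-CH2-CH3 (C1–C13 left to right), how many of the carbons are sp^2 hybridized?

4

C1: sp3
C2: sp3
C3: sp3
C4: sp2 ✓
C5: sp2 ✓
C6: sp3
C7: sp3
C8: sp3
C9: sp3
C10: sp2 ✓
C11: sp2 ✓
C12: sp3
C13: sp3
C4, C5, C10, C11 → 4 sp2 carbons.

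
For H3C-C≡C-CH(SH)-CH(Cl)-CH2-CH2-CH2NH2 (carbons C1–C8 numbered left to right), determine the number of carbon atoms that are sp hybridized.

2

C1: sp3
C2: sp ✓
C3: sp ✓
C4: sp3
C5: sp3
C6: sp3
C7: sp3
C8: sp3
C2, C3 → 2 sp carbons.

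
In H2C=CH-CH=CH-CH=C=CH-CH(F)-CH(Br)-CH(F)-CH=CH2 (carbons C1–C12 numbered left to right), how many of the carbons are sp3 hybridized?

C1: sp2
C2: sp2
C3: sp2
C4: sp2
C5: sp2
C6: sp
C7: sp2
C8: sp3 ✓
C9: sp3 ✓
C10: sp3 ✓
C11: sp2
C12: sp2
C8, C9, C10 → 3 sp3 carbons.

3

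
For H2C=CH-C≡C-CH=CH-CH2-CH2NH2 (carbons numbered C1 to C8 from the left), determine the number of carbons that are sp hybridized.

C1: sp2
C2: sp2
C3: sp ✓
C4: sp ✓
C5: sp2
C6: sp2
C7: sp3
C8: sp3
C3, C4 → 2 sp carbons.

2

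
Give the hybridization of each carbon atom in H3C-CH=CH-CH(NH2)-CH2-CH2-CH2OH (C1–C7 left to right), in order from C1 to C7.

C1 sp3, C2 sp2, C3 sp2, C4 sp3, C5 sp3, C6 sp3, C7 sp3

C1 has 4 σ bonds: steric number 4 → sp3.
C2 — 3 σ bonds, plus one π bond. Steric number 3, so sp2.
C3 carries 3 σ bonds, plus one π bond, giving a steric number of 3, so it is sp2.
C4: 4 σ bonds; 4 regions of electron density → sp3.
C5 has 4 σ bonds: steric number 4 → sp3.
C6: 4 σ bonds; 4 regions of electron density → sp3.
C7 is sp3: 4 σ bonds, 4 electron-density regions.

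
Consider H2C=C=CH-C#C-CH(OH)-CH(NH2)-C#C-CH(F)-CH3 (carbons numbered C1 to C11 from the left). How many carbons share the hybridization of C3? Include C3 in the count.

C3 is sp2 (one π bond).
C1: sp2 ✓
C2: sp
C3: sp2 ✓
C4: sp
C5: sp
C6: sp3
C7: sp3
C8: sp
C9: sp
C10: sp3
C11: sp3
2 carbons are sp2.

2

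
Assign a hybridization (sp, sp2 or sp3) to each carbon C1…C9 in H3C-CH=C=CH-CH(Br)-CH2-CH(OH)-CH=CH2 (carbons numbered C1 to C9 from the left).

C1: 4 σ bonds; 4 regions of electron density → sp3.
C2 is sp2: 3 σ bonds, plus one π bond, 3 electron-density regions.
C3 (2 σ bonds, plus two π bonds) has steric number 2: sp.
C4: 3 σ bonds, plus one π bond; 3 regions of electron density → sp2.
C5 — 4 σ bonds. Steric number 4, so sp3.
C6: 4 σ bonds; 4 regions of electron density → sp3.
C7 carries 4 σ bonds, giving a steric number of 4, so it is sp3.
C8 carries 3 σ bonds, plus one π bond, giving a steric number of 3, so it is sp2.
C9: 3 σ bonds, plus one π bond; 3 regions of electron density → sp2.

C1 sp3, C2 sp2, C3 sp, C4 sp2, C5 sp3, C6 sp3, C7 sp3, C8 sp2, C9 sp2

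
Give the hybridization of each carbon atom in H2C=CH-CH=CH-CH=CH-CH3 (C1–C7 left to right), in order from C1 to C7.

C1 carries 3 σ bonds, plus one π bond, giving a steric number of 3, so it is sp2.
C2 is sp2: 3 σ bonds, plus one π bond, 3 electron-density regions.
C3 has 3 σ bonds, plus one π bond: steric number 3 → sp2.
C4: 3 σ bonds, plus one π bond — 3 electron domains, sp2.
C5 (3 σ bonds, plus one π bond) has steric number 3: sp2.
C6 has 3 σ bonds, plus one π bond: steric number 3 → sp2.
C7 — 4 σ bonds. Steric number 4, so sp3.

C1 sp2, C2 sp2, C3 sp2, C4 sp2, C5 sp2, C6 sp2, C7 sp3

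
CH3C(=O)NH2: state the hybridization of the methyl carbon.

sp^3

The methyl carbon: 4 σ bonds — 4 electron domains, sp3.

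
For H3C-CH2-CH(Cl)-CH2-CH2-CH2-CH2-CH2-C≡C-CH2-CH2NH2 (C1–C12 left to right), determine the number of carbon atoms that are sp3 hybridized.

10

C1: sp3 ✓
C2: sp3 ✓
C3: sp3 ✓
C4: sp3 ✓
C5: sp3 ✓
C6: sp3 ✓
C7: sp3 ✓
C8: sp3 ✓
C9: sp
C10: sp
C11: sp3 ✓
C12: sp3 ✓
C1, C2, C3, C4, C5, C6, C7, C8, C11, C12 → 10 sp3 carbons.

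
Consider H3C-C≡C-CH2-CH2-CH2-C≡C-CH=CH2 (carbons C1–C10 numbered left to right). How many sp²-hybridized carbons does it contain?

2

C1: sp3
C2: sp
C3: sp
C4: sp3
C5: sp3
C6: sp3
C7: sp
C8: sp
C9: sp2 ✓
C10: sp2 ✓
C9, C10 → 2 sp2 carbons.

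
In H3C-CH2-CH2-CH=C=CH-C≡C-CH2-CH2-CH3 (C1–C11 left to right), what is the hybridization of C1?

C1 (4 σ bonds) has steric number 4: sp3.

sp3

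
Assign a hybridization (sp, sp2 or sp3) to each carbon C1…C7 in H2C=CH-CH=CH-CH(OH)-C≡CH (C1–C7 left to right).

C1 sp2, C2 sp2, C3 sp2, C4 sp2, C5 sp3, C6 sp, C7 sp

C1 has 3 σ bonds, plus one π bond: steric number 3 → sp2.
C2 has 3 σ bonds, plus one π bond: steric number 3 → sp2.
C3 has 3 σ bonds, plus one π bond: steric number 3 → sp2.
C4: 3 σ bonds, plus one π bond; 3 regions of electron density → sp2.
C5 carries 4 σ bonds, giving a steric number of 4, so it is sp3.
C6 carries 2 σ bonds, plus two π bonds, giving a steric number of 2, so it is sp.
C7 has 2 σ bonds, plus two π bonds: steric number 2 → sp.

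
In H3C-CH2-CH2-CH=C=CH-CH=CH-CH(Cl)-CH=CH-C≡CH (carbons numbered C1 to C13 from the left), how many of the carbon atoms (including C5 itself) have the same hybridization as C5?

C5 is sp (two π bonds).
C1: sp3
C2: sp3
C3: sp3
C4: sp2
C5: sp ✓
C6: sp2
C7: sp2
C8: sp2
C9: sp3
C10: sp2
C11: sp2
C12: sp ✓
C13: sp ✓
3 carbons are sp.

3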